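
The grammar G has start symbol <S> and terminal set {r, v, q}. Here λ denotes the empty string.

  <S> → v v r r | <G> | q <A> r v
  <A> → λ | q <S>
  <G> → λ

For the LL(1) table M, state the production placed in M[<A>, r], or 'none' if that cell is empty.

FIRST(<A>) = {λ, q}
FIRST(<G>) = {λ}
FIRST(<S>) = {λ, q, v}  (via <G>)
FOLLOW(<S>) includes $ since <S> is the start symbol.
FOLLOW(<A>): in <S>→q <A> r v, <A> is followed by r v with FIRST {r}. Thus FOLLOW(<A>) = {r}.
For <A> → λ: FIRST(λ) = {λ}, so it goes in M[<A>, t] for t ∈ {}; since λ ∈ FIRST, also for every t ∈ FOLLOW(<A>) = {r}.
For <A> → q <S>: FIRST(q <S>) = {q}, so it goes in M[<A>, t] for t ∈ {q}.

<A> → λ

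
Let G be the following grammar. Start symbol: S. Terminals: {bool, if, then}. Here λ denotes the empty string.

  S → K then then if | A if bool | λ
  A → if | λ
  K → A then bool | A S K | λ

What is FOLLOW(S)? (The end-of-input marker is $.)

FIRST(A) = {λ, if}
FIRST(S) = {λ, if, then}  (via K then then if, A if bool)
FIRST(K) = {λ, if, then}  (via A then bool, A S K)
FOLLOW(S) includes $ since S is the start symbol.
FOLLOW(K): in S→K then then if, K is followed by then then if with FIRST {then}; in K→A S K, the suffix after K is empty (adds nothing new). Thus FOLLOW(K) = {then}.
FOLLOW(S): in K→A S K, S is followed by K with FIRST {λ, if, then}; in K→A S K, the suffix after S is nullable, so FOLLOW(S) ⊇ FOLLOW(K) = {then}. Thus FOLLOW(S) = {$, if, then}.
FOLLOW(A): in S→A if bool, A is followed by if bool with FIRST {if}; in K→A then bool, A is followed by then bool with FIRST {then}; in K→A S K, A is followed by S K with FIRST {λ, if, then}; in K→A S K, the suffix after A is nullable, so FOLLOW(A) ⊇ FOLLOW(K) = {then}. Thus FOLLOW(A) = {if, then}.

{$, if, then}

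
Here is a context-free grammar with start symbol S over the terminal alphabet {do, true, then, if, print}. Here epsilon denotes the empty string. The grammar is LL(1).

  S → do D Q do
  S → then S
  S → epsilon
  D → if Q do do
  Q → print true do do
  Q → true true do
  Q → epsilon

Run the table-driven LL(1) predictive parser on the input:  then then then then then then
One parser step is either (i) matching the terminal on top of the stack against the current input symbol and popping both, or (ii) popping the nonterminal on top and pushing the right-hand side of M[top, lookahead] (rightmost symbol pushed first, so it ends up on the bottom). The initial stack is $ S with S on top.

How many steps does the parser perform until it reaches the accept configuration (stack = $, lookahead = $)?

step 1: stack=$ S  input=then then then then then then $  — expand S → then S
step 2: stack=$ S then  input=then then then then then then $  — match then
step 3: stack=$ S  input=then then then then then $  — expand S → then S
step 4: stack=$ S then  input=then then then then then $  — match then
step 5: stack=$ S  input=then then then then $  — expand S → then S
step 6: stack=$ S then  input=then then then then $  — match then
step 7: stack=$ S  input=then then then $  — expand S → then S
step 8: stack=$ S then  input=then then then $  — match then
step 9: stack=$ S  input=then then $  — expand S → then S
step 10: stack=$ S then  input=then then $  — match then
step 11: stack=$ S  input=then $  — expand S → then S
step 12: stack=$ S then  input=then $  — match then
step 13: stack=$ S  input=$  — expand S → epsilon
Accept reached after 13 steps.

13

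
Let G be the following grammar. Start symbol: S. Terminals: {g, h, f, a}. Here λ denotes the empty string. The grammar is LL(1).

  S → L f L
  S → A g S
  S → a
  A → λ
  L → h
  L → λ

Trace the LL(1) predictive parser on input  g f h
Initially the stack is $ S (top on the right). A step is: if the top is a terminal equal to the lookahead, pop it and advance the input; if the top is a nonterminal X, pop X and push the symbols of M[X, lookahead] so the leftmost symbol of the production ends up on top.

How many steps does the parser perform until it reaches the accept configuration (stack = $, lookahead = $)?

8

step 1: stack=$ S  input=g f h $  — expand S → A g S
step 2: stack=$ S g A  input=g f h $  — expand A → λ
step 3: stack=$ S g  input=g f h $  — match g
step 4: stack=$ S  input=f h $  — expand S → L f L
step 5: stack=$ L f L  input=f h $  — expand L → λ
step 6: stack=$ L f  input=f h $  — match f
step 7: stack=$ L  input=h $  — expand L → h
step 8: stack=$ h  input=h $  — match h
Accept reached after 8 steps.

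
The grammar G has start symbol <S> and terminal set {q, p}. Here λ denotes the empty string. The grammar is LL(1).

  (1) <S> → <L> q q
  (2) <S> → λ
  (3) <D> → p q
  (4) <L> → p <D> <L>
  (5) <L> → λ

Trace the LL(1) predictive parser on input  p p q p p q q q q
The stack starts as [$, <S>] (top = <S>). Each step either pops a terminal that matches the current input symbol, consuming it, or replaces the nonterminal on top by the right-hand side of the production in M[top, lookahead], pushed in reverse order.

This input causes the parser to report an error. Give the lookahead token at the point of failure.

      Stack            Input                Action
   1  $ <S>            p p q p p q q q q $  expand <S> → <L> q q
   2  $ q q <L>        p p q p p q q q q $  expand <L> → p <D> <L>
   3  $ q q <L> <D> p  p p q p p q q q q $  match p
   4  $ q q <L> <D>    p q p p q q q q $    expand <D> → p q
   5  $ q q <L> q p    p q p p q q q q $    match p
   6  $ q q <L> q      q p p q q q q $      match q
   7  $ q q <L>        p p q q q q $        expand <L> → p <D> <L>
   8  $ q q <L> <D> p  p p q q q q $        match p
   9  $ q q <L> <D>    p q q q q $          expand <D> → p q
  10  $ q q <L> q p    p q q q q $          match p
  11  $ q q <L> q      q q q q $            match q
  12  $ q q <L>        q q q $              expand <L> → λ
  13  $ q q            q q q $              match q
  14  $ q              q q $                match q
  15  $                q $                  error: stack empty but input remains

q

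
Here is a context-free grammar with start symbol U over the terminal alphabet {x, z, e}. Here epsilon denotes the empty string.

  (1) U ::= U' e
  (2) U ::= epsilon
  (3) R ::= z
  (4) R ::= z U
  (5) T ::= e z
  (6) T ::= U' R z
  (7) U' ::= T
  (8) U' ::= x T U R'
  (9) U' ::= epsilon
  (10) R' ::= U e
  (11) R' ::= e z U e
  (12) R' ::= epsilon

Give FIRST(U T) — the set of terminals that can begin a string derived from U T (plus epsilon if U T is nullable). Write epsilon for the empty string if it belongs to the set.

FIRST(R): from R::=z we get {z}; from R::=z U we get {z}. So FIRST(R) = {z}.
FIRST(U): from U::=U' e we get {e, x, z}; from U::=epsilon we get {epsilon}. So FIRST(U) = {epsilon, e, x, z}.
FIRST(R'): from R'::=U e we get {e, x, z}; from R'::=e z U e we get {e}; from R'::=epsilon we get {epsilon}. So FIRST(R') = {epsilon, e, x, z}.
FIRST(T): from T::=e z we get {e}; from T::=U' R z we get {e, x, z}. So FIRST(T) = {e, x, z}.
FIRST(U'): from U'::=T we get {e, x, z}; from U'::=x T U R' we get {x}; from U'::=epsilon we get {epsilon}. So FIRST(U') = {epsilon, e, x, z}.
FIRST(U T): take FIRST of each symbol in turn, carrying on past any symbol whose FIRST contains epsilon; result {e, x, z}.

{e, x, z}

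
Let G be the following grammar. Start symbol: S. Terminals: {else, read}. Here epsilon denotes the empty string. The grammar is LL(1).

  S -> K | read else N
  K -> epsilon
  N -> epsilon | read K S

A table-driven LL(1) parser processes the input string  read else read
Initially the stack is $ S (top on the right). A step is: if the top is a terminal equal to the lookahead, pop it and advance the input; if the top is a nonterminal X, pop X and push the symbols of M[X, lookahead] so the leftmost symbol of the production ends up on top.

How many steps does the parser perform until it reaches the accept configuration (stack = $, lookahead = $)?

     Stack          Input             Action
  1  $ S            read else read $  expand S -> read else N
  2  $ N else read  read else read $  match read
  3  $ N else       else read $       match else
  4  $ N            read $            expand N -> read K S
  5  $ S K read     read $            match read
  6  $ S K          $                 expand K -> epsilon
  7  $ S            $                 expand S -> K
  8  $ K            $                 expand K -> epsilon
Accept reached after 8 steps.

8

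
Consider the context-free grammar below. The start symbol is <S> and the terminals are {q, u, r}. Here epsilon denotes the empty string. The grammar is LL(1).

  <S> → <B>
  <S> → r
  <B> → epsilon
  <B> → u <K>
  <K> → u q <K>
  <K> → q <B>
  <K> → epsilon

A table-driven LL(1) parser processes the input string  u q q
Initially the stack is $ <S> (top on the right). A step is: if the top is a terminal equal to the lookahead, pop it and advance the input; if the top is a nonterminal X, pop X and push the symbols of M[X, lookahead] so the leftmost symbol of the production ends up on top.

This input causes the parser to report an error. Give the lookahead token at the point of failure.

     Stack    Input    Action
  1  $ <S>    u q q $  expand <S> → <B>
  2  $ <B>    u q q $  expand <B> → u <K>
  3  $ <K> u  u q q $  match u
  4  $ <K>    q q $    expand <K> → q <B>
  5  $ <B> q  q q $    match q
  6  $ <B>    q $      error: M[<B>, q] is empty

q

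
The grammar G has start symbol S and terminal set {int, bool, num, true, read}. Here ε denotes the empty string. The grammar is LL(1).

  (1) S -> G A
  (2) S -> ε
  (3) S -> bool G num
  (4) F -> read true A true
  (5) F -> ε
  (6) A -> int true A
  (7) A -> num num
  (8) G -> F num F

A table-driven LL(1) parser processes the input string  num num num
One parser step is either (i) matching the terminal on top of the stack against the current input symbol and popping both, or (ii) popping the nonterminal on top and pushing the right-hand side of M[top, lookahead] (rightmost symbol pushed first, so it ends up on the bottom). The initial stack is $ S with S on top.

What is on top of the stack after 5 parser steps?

step 1: stack=$ S  input=num num num $  — expand S -> G A
step 2: stack=$ A G  input=num num num $  — expand G -> F num F
step 3: stack=$ A F num F  input=num num num $  — expand F -> ε
step 4: stack=$ A F num  input=num num num $  — match num
step 5: stack=$ A F  input=num num $  — expand F -> ε
Stack after step 5: $ A (top = A).

A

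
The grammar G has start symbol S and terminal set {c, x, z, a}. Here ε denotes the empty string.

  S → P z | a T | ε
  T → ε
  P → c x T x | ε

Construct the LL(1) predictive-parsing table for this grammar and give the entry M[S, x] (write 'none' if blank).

FIRST(T): from T→ε we get {ε}. So FIRST(T) = {ε}.
FIRST(P): from P→c x T x we get {c}; from P→ε we get {ε}. So FIRST(P) = {ε, c}.
FIRST(S): from S→P z we get {c, z}; from S→a T we get {a}; from S→ε we get {ε}. So FIRST(S) = {ε, a, c, z}.
FOLLOW(S) includes $ since S is the start symbol.
FOLLOW(S): S appears on no right-hand side. Thus FOLLOW(S) = {$}.
For S → P z: FIRST(P z) = {c, z}, so it goes in M[S, t] for t ∈ {c, z}.
For S → a T: FIRST(a T) = {a}, so it goes in M[S, t] for t ∈ {a}.
For S → ε: FIRST(ε) = {ε}, so it goes in M[S, t] for t ∈ {}; since ε ∈ FIRST, also for every t ∈ FOLLOW(S) = {$}.
None of these place a production in M[S, x].

none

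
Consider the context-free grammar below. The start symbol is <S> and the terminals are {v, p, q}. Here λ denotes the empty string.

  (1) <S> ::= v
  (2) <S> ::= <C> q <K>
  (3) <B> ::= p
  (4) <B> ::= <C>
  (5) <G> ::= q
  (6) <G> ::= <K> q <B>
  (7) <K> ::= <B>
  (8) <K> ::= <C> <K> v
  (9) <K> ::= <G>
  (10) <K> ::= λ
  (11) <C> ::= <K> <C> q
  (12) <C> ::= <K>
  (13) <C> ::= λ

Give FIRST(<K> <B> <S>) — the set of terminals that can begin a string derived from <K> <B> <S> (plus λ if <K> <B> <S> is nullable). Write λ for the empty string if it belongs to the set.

{p, q, v}

FIRST(<S>): from <S>::=v we get {v}; from <S>::=<C> q <K> we get {p, q, v}. So FIRST(<S>) = {p, q, v}.
FIRST(<B>): from <B>::=p we get {p}; from <B>::=<C> we get {λ, p, q, v}. So FIRST(<B>) = {λ, p, q, v}.
FIRST(<G>): from <G>::=q we get {q}; from <G>::=<K> q <B> we get {p, q, v}. So FIRST(<G>) = {p, q, v}.
FIRST(<K>): from <K>::=<B> we get {λ, p, q, v}; from <K>::=<C> <K> v we get {p, q, v}; from <K>::=<G> we get {p, q, v}; from <K>::=λ we get {λ}. So FIRST(<K>) = {λ, p, q, v}.
FIRST(<C>): from <C>::=<K> <C> q we get {p, q, v}; from <C>::=<K> we get {λ, p, q, v}; from <C>::=λ we get {λ}. So FIRST(<C>) = {λ, p, q, v}.
FIRST(<K> <B> <S>): take FIRST of each symbol in turn, carrying on past any symbol whose FIRST contains λ; result {p, q, v}.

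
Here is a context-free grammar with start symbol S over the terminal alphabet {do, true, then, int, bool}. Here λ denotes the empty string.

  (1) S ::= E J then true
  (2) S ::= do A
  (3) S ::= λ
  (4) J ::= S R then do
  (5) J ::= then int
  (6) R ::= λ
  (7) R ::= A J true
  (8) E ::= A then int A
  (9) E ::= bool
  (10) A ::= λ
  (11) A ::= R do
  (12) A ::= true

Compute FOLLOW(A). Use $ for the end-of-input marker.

FIRST(S) = {λ, bool, do, then, true}  (via E J then true)
FIRST(J) = {bool, do, then, true}  (via S R then do)
FIRST(R) = {λ, bool, do, then, true}  (via A J true)
FIRST(A) = {λ, bool, do, then, true}  (via R do)
FIRST(E) = {bool, do, then, true}  (via A then int A)
FOLLOW(S) includes $ since S is the start symbol.
FOLLOW(S): in J::=S R then do, S is followed by R then do with FIRST {bool, do, then, true}. Thus FOLLOW(S) = {$, bool, do, then, true}.
FOLLOW(J): in S::=E J then true, J is followed by then true with FIRST {then}; in R::=A J true, J is followed by true with FIRST {true}. Thus FOLLOW(J) = {then, true}.
FOLLOW(R): in J::=S R then do, R is followed by then do with FIRST {then}; in A::=R do, R is followed by do with FIRST {do}. Thus FOLLOW(R) = {do, then}.
FOLLOW(E): in S::=E J then true, E is followed by J then true with FIRST {bool, do, then, true}. Thus FOLLOW(E) = {bool, do, then, true}.
FOLLOW(A): in S::=do A, the suffix after A is empty, so FOLLOW(A) ⊇ FOLLOW(S) = {$, bool, do, then, true}; in R::=A J true, A is followed by J true with FIRST {bool, do, then, true}; in E::=A then int A (occurrence 1), A is followed by then int A with FIRST {then}; in E::=A then int A (occurrence 2), the suffix after A is empty, so FOLLOW(A) ⊇ FOLLOW(E) = {bool, do, then, true}. Thus FOLLOW(A) = {$, bool, do, then, true}.

{$, bool, do, then, true}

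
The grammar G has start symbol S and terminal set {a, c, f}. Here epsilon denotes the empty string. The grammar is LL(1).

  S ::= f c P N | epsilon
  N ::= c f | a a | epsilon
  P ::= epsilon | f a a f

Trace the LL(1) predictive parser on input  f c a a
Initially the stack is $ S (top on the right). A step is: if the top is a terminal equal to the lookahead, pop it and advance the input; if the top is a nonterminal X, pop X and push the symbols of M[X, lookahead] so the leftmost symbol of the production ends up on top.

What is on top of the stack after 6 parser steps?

step 1: stack=$ S  input=f c a a $  — expand S ::= f c P N
step 2: stack=$ N P c f  input=f c a a $  — match f
step 3: stack=$ N P c  input=c a a $  — match c
step 4: stack=$ N P  input=a a $  — expand P ::= epsilon
step 5: stack=$ N  input=a a $  — expand N ::= a a
step 6: stack=$ a a  input=a a $  — match a
Stack after step 6: $ a (top = a).

a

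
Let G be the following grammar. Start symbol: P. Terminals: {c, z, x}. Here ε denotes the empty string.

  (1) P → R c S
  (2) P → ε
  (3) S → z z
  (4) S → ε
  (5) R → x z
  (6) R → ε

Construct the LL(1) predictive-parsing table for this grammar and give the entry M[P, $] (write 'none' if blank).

FIRST(S): from S→z z we get {z}; from S→ε we get {ε}. So FIRST(S) = {ε, z}.
FIRST(R): from R→x z we get {x}; from R→ε we get {ε}. So FIRST(R) = {ε, x}.
FIRST(P): from P→R c S we get {c, x}; from P→ε we get {ε}. So FIRST(P) = {ε, c, x}.
FOLLOW(P) includes $ since P is the start symbol.
FOLLOW(P): P appears on no right-hand side. Thus FOLLOW(P) = {$}.
For P → R c S: FIRST(R c S) = {c, x}, so it goes in M[P, t] for t ∈ {c, x}.
For P → ε: FIRST(ε) = {ε}, so it goes in M[P, t] for t ∈ {}; since ε ∈ FIRST, also for every t ∈ FOLLOW(P) = {$}.

P → ε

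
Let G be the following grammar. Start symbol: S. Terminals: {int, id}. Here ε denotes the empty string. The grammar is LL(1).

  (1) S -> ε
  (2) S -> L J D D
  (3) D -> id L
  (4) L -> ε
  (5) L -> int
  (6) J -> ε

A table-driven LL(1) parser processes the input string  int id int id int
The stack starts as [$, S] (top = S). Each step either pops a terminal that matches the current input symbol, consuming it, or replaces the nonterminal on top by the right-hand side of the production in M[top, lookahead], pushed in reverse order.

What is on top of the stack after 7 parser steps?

int

step 1: stack=$ S  input=int id int id int $  — expand S -> L J D D
step 2: stack=$ D D J L  input=int id int id int $  — expand L -> int
step 3: stack=$ D D J int  input=int id int id int $  — match int
step 4: stack=$ D D J  input=id int id int $  — expand J -> ε
step 5: stack=$ D D  input=id int id int $  — expand D -> id L
step 6: stack=$ D L id  input=id int id int $  — match id
step 7: stack=$ D L  input=int id int $  — expand L -> int
Stack after step 7: $ D int (top = int).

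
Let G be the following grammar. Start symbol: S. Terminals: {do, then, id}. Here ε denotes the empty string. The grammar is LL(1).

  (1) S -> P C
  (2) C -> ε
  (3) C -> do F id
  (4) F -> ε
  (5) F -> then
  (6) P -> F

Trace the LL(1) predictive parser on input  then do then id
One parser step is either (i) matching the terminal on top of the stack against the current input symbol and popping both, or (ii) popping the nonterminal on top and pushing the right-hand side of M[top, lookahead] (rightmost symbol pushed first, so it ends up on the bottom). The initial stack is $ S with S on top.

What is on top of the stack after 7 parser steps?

step 1: stack=$ S  input=then do then id $  — expand S -> P C
step 2: stack=$ C P  input=then do then id $  — expand P -> F
step 3: stack=$ C F  input=then do then id $  — expand F -> then
step 4: stack=$ C then  input=then do then id $  — match then
step 5: stack=$ C  input=do then id $  — expand C -> do F id
step 6: stack=$ id F do  input=do then id $  — match do
step 7: stack=$ id F  input=then id $  — expand F -> then
Stack after step 7: $ id then (top = then).

then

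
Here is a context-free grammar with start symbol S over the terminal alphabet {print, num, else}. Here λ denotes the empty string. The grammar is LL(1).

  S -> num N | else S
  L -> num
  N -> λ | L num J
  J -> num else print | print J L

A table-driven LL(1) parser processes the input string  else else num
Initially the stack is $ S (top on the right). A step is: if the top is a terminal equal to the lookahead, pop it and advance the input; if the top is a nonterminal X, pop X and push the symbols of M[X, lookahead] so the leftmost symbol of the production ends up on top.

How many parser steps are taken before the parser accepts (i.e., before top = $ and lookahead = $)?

step 1: stack=$ S  input=else else num $  — expand S -> else S
step 2: stack=$ S else  input=else else num $  — match else
step 3: stack=$ S  input=else num $  — expand S -> else S
step 4: stack=$ S else  input=else num $  — match else
step 5: stack=$ S  input=num $  — expand S -> num N
step 6: stack=$ N num  input=num $  — match num
step 7: stack=$ N  input=$  — expand N -> λ
Accept reached after 7 steps.

7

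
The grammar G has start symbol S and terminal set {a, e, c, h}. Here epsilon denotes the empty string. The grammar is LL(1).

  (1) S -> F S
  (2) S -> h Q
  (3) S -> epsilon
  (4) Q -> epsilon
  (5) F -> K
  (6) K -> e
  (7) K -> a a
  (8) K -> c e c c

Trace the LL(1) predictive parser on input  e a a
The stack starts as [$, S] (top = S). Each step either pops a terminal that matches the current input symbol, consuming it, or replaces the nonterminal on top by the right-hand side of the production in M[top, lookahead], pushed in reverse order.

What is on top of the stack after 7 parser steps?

     Stack  Input    Action
  1  $ S    e a a $  expand S -> F S
  2  $ S F  e a a $  expand F -> K
  3  $ S K  e a a $  expand K -> e
  4  $ S e  e a a $  match e
  5  $ S    a a $    expand S -> F S
  6  $ S F  a a $    expand F -> K
  7  $ S K  a a $    expand K -> a a
Stack after step 7: $ S a a (top = a).

a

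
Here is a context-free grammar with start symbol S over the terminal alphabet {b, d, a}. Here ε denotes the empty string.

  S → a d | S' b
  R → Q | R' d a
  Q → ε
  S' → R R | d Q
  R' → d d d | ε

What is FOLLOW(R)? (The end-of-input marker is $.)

{b, d}

FIRST(Q) = {ε}
FIRST(R') = {ε, d}
FIRST(R) = {ε, d}  (via Q, R' d a)
FIRST(S') = {ε, d}  (via R R)
FIRST(S) = {a, b, d}  (via S' b)
FOLLOW(S) includes $ since S is the start symbol.
FOLLOW(S): S appears on no right-hand side. Thus FOLLOW(S) = {$}.
FOLLOW(S'): in S→S' b, S' is followed by b with FIRST {b}. Thus FOLLOW(S') = {b}.
FOLLOW(R): in S'→R R (occurrence 1), R is followed by R with FIRST {ε, d}; in S'→R R (occurrence 1), the suffix after R is nullable, so FOLLOW(R) ⊇ FOLLOW(S') = {b}; in S'→R R (occurrence 2), the suffix after R is empty, so FOLLOW(R) ⊇ FOLLOW(S') = {b}. Thus FOLLOW(R) = {b, d}.
FOLLOW(Q): in R→Q, the suffix after Q is empty, so FOLLOW(Q) ⊇ FOLLOW(R) = {b, d}; in S'→d Q, the suffix after Q is empty, so FOLLOW(Q) ⊇ FOLLOW(S') = {b}. Thus FOLLOW(Q) = {b, d}.
FOLLOW(R'): in R→R' d a, R' is followed by d a with FIRST {d}. Thus FOLLOW(R') = {d}.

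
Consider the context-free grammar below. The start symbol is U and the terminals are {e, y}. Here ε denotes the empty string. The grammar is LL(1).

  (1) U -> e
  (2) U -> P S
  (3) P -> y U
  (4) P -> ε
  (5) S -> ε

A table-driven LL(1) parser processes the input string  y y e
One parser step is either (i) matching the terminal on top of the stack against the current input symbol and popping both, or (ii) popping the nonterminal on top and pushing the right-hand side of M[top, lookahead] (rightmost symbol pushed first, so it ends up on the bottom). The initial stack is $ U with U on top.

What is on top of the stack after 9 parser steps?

     Stack      Input    Action
  1  $ U        y y e $  expand U -> P S
  2  $ S P      y y e $  expand P -> y U
  3  $ S U y    y y e $  match y
  4  $ S U      y e $    expand U -> P S
  5  $ S S P    y e $    expand P -> y U
  6  $ S S U y  y e $    match y
  7  $ S S U    e $      expand U -> e
  8  $ S S e    e $      match e
  9  $ S S      $        expand S -> ε
Stack after step 9: $ S (top = S).

S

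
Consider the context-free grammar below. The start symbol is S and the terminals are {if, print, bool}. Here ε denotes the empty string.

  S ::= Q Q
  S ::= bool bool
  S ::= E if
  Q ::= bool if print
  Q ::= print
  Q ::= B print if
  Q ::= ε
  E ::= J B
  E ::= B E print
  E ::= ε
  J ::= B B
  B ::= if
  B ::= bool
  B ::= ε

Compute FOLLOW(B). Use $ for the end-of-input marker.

FIRST(B) = {ε, bool, if}
FIRST(Q) = {ε, bool, if, print}  (via B print if)
FIRST(J) = {ε, bool, if}  (via B B)
FIRST(E) = {ε, bool, if, print}  (via J B, B E print)
FIRST(S) = {ε, bool, if, print}  (via Q Q, E if)
FOLLOW(S) includes $ since S is the start symbol.
FOLLOW(S): S appears on no right-hand side. Thus FOLLOW(S) = {$}.
FOLLOW(Q): in S::=Q Q (occurrence 1), Q is followed by Q with FIRST {ε, bool, if, print}; in S::=Q Q (occurrence 1), the suffix after Q is nullable, so FOLLOW(Q) ⊇ FOLLOW(S) = {$}; in S::=Q Q (occurrence 2), the suffix after Q is empty, so FOLLOW(Q) ⊇ FOLLOW(S) = {$}. Thus FOLLOW(Q) = {$, bool, if, print}.
FOLLOW(E): in S::=E if, E is followed by if with FIRST {if}; in E::=B E print, E is followed by print with FIRST {print}. Thus FOLLOW(E) = {if, print}.
FOLLOW(J): in E::=J B, J is followed by B with FIRST {ε, bool, if}; in E::=J B, the suffix after J is nullable, so FOLLOW(J) ⊇ FOLLOW(E) = {if, print}. Thus FOLLOW(J) = {bool, if, print}.
FOLLOW(B): in Q::=B print if, B is followed by print if with FIRST {print}; in E::=J B, the suffix after B is empty, so FOLLOW(B) ⊇ FOLLOW(E) = {if, print}; in E::=B E print, B is followed by E print with FIRST {bool, if, print}; in J::=B B (occurrence 1), B is followed by B with FIRST {ε, bool, if}; in J::=B B (occurrence 1), the suffix after B is nullable, so FOLLOW(B) ⊇ FOLLOW(J) = {bool, if, print}; in J::=B B (occurrence 2), the suffix after B is empty, so FOLLOW(B) ⊇ FOLLOW(J) = {bool, if, print}. Thus FOLLOW(B) = {bool, if, print}.

{bool, if, print}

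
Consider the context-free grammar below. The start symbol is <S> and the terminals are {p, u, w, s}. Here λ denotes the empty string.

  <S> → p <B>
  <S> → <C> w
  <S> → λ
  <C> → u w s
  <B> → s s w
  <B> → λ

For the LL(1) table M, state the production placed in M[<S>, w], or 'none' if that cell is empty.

FIRST(<C>) = {u}
FIRST(<B>) = {λ, s}
FIRST(<S>) = {λ, p, u}  (via <C> w)
FOLLOW(<S>) includes $ since <S> is the start symbol.
FOLLOW(<S>): <S> appears on no right-hand side. Thus FOLLOW(<S>) = {$}.
For <S> → p <B>: FIRST(p <B>) = {p}, so it goes in M[<S>, t] for t ∈ {p}.
For <S> → <C> w: FIRST(<C> w) = {u}, so it goes in M[<S>, t] for t ∈ {u}.
For <S> → λ: FIRST(λ) = {λ}, so it goes in M[<S>, t] for t ∈ {}; since λ ∈ FIRST, also for every t ∈ FOLLOW(<S>) = {$}.
None of these place a production in M[<S>, w].

none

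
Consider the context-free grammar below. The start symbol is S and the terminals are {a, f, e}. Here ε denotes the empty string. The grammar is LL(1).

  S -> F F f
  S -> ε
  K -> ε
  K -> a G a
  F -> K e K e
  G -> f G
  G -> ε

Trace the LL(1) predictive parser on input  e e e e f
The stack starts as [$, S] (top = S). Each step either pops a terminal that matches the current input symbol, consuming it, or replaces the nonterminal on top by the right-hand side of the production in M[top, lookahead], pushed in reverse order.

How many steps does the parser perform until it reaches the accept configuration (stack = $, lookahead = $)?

step 1: stack=$ S  input=e e e e f $  — expand S -> F F f
step 2: stack=$ f F F  input=e e e e f $  — expand F -> K e K e
step 3: stack=$ f F e K e K  input=e e e e f $  — expand K -> ε
step 4: stack=$ f F e K e  input=e e e e f $  — match e
step 5: stack=$ f F e K  input=e e e f $  — expand K -> ε
step 6: stack=$ f F e  input=e e e f $  — match e
step 7: stack=$ f F  input=e e f $  — expand F -> K e K e
step 8: stack=$ f e K e K  input=e e f $  — expand K -> ε
step 9: stack=$ f e K e  input=e e f $  — match e
step 10: stack=$ f e K  input=e f $  — expand K -> ε
step 11: stack=$ f e  input=e f $  — match e
step 12: stack=$ f  input=f $  — match f
Accept reached after 12 steps.

12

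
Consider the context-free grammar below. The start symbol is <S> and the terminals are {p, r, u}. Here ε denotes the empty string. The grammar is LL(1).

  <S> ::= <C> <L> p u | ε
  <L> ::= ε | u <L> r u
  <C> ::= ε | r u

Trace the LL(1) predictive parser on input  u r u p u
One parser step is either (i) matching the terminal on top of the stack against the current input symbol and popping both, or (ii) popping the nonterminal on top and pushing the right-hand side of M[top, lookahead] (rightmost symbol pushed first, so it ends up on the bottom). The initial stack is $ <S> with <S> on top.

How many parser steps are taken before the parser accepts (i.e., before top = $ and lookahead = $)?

     Stack            Input        Action
  1  $ <S>            u r u p u $  expand <S> ::= <C> <L> p u
  2  $ u p <L> <C>    u r u p u $  expand <C> ::= ε
  3  $ u p <L>        u r u p u $  expand <L> ::= u <L> r u
  4  $ u p u r <L> u  u r u p u $  match u
  5  $ u p u r <L>    r u p u $    expand <L> ::= ε
  6  $ u p u r        r u p u $    match r
  7  $ u p u          u p u $      match u
  8  $ u p            p u $        match p
  9  $ u              u $          match u
Accept reached after 9 steps.

9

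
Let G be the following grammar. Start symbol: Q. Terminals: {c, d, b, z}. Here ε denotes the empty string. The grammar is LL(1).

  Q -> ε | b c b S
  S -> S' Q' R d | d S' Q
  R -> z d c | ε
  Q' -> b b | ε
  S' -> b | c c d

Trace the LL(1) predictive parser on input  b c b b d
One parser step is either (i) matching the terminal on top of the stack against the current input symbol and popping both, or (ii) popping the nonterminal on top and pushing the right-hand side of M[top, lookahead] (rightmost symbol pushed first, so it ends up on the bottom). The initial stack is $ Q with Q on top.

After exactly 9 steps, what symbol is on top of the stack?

     Stack        Input        Action
  1  $ Q          b c b b d $  expand Q -> b c b S
  2  $ S b c b    b c b b d $  match b
  3  $ S b c      c b b d $    match c
  4  $ S b        b b d $      match b
  5  $ S          b d $        expand S -> S' Q' R d
  6  $ d R Q' S'  b d $        expand S' -> b
  7  $ d R Q' b   b d $        match b
  8  $ d R Q'     d $          expand Q' -> ε
  9  $ d R        d $          expand R -> ε
Stack after step 9: $ d (top = d).

d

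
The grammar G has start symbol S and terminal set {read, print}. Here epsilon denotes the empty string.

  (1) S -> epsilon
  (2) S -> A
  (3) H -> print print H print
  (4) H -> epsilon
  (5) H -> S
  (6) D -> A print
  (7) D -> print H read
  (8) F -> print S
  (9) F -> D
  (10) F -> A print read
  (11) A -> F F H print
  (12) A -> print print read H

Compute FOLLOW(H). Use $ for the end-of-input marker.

{$, print, read}

FIRST(S): from S->epsilon we get {epsilon}; from S->A we get {print}. So FIRST(S) = {epsilon, print}.
FIRST(H): from H->print print H print we get {print}; from H->epsilon we get {epsilon}; from H->S we get {epsilon, print}. So FIRST(H) = {epsilon, print}.
FIRST(D): from D->A print we get {print}; from D->print H read we get {print}. So FIRST(D) = {print}.
FIRST(F): from F->print S we get {print}; from F->D we get {print}; from F->A print read we get {print}. So FIRST(F) = {print}.
FIRST(A): from A->F F H print we get {print}; from A->print print read H we get {print}. So FIRST(A) = {print}.
FOLLOW(S) includes $ since S is the start symbol.
FOLLOW(F): in A->F F H print (occurrence 1), F is followed by F H print with FIRST {print}; in A->F F H print (occurrence 2), F is followed by H print with FIRST {print}. Thus FOLLOW(F) = {print}.
FOLLOW(D): in F->D, the suffix after D is empty, so FOLLOW(D) ⊇ FOLLOW(F) = {print}. Thus FOLLOW(D) = {print}.
FOLLOW(S): in H->S, the suffix after S is empty, so FOLLOW(S) ⊇ FOLLOW(H) = {$, print, read}; in F->print S, the suffix after S is empty, so FOLLOW(S) ⊇ FOLLOW(F) = {print}. Thus FOLLOW(S) = {$, print, read}.
FOLLOW(A): in S->A, the suffix after A is empty, so FOLLOW(A) ⊇ FOLLOW(S) = {$, print, read}; in D->A print, A is followed by print with FIRST {print}; in F->A print read, A is followed by print read with FIRST {print}. Thus FOLLOW(A) = {$, print, read}.
FOLLOW(H): in H->print print H print, H is followed by print with FIRST {print}; in D->print H read, H is followed by read with FIRST {read}; in A->F F H print, H is followed by print with FIRST {print}; in A->print print read H, the suffix after H is empty, so FOLLOW(H) ⊇ FOLLOW(A) = {$, print, read}. Thus FOLLOW(H) = {$, print, read}.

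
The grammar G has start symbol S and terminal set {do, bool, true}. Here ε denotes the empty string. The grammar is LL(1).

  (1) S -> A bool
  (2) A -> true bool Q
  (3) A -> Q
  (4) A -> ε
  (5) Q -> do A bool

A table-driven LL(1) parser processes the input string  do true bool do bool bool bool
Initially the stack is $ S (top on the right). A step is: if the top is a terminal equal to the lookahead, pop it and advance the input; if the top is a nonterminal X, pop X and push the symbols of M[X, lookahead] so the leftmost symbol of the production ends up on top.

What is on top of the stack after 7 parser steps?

     Stack                    Input                             Action
  1  $ S                      do true bool do bool bool bool $  expand S -> A bool
  2  $ bool A                 do true bool do bool bool bool $  expand A -> Q
  3  $ bool Q                 do true bool do bool bool bool $  expand Q -> do A bool
  4  $ bool bool A do         do true bool do bool bool bool $  match do
  5  $ bool bool A            true bool do bool bool bool $     expand A -> true bool Q
  6  $ bool bool Q bool true  true bool do bool bool bool $     match true
  7  $ bool bool Q bool       bool do bool bool bool $          match bool
Stack after step 7: $ bool bool Q (top = Q).

Q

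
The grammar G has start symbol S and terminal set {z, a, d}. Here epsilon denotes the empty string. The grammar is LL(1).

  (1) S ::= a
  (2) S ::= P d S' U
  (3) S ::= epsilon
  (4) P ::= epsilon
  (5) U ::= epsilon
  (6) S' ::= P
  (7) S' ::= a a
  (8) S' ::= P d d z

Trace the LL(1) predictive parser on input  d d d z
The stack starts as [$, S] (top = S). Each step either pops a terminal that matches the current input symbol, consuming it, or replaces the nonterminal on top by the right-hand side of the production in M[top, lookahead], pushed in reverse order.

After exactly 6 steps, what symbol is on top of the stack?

d

step 1: stack=$ S  input=d d d z $  — expand S ::= P d S' U
step 2: stack=$ U S' d P  input=d d d z $  — expand P ::= epsilon
step 3: stack=$ U S' d  input=d d d z $  — match d
step 4: stack=$ U S'  input=d d z $  — expand S' ::= P d d z
step 5: stack=$ U z d d P  input=d d z $  — expand P ::= epsilon
step 6: stack=$ U z d d  input=d d z $  — match d
Stack after step 6: $ U z d (top = d).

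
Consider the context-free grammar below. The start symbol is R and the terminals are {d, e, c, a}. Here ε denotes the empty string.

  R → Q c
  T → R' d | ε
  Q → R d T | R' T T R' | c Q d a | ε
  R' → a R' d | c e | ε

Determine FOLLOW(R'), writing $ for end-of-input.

{a, c, d}

FIRST(R'): from R'→a R' d we get {a}; from R'→c e we get {c}; from R'→ε we get {ε}. So FIRST(R') = {ε, a, c}.
FIRST(T): from T→R' d we get {a, c, d}; from T→ε we get {ε}. So FIRST(T) = {ε, a, c, d}.
FIRST(R): from R→Q c we get {a, c, d}. So FIRST(R) = {a, c, d}.
FIRST(Q): from Q→R d T we get {a, c, d}; from Q→R' T T R' we get {ε, a, c, d}; from Q→c Q d a we get {c}; from Q→ε we get {ε}. So FIRST(Q) = {ε, a, c, d}.
FOLLOW(R) includes $ since R is the start symbol.
FOLLOW(R): in Q→R d T, R is followed by d T with FIRST {d}. Thus FOLLOW(R) = {$, d}.
FOLLOW(Q): in R→Q c, Q is followed by c with FIRST {c}; in Q→c Q d a, Q is followed by d a with FIRST {d}. Thus FOLLOW(Q) = {c, d}.
FOLLOW(T): in Q→R d T, the suffix after T is empty, so FOLLOW(T) ⊇ FOLLOW(Q) = {c, d}; in Q→R' T T R' (occurrence 1), T is followed by T R' with FIRST {ε, a, c, d}; in Q→R' T T R' (occurrence 1), the suffix after T is nullable, so FOLLOW(T) ⊇ FOLLOW(Q) = {c, d}; in Q→R' T T R' (occurrence 2), T is followed by R' with FIRST {ε, a, c}; in Q→R' T T R' (occurrence 2), the suffix after T is nullable, so FOLLOW(T) ⊇ FOLLOW(Q) = {c, d}. Thus FOLLOW(T) = {a, c, d}.
FOLLOW(R'): in T→R' d, R' is followed by d with FIRST {d}; in Q→R' T T R' (occurrence 1), R' is followed by T T R' with FIRST {ε, a, c, d}; in Q→R' T T R' (occurrence 1), the suffix after R' is nullable, so FOLLOW(R') ⊇ FOLLOW(Q) = {c, d}; in Q→R' T T R' (occurrence 2), the suffix after R' is empty, so FOLLOW(R') ⊇ FOLLOW(Q) = {c, d}; in R'→a R' d, R' is followed by d with FIRST {d}. Thus FOLLOW(R') = {a, c, d}.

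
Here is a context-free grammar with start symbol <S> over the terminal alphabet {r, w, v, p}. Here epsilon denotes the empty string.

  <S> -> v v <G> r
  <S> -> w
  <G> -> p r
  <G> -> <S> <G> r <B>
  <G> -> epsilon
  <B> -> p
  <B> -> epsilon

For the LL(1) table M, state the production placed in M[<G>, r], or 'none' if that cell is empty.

<G> -> epsilon

FIRST(<S>): from <S>->v v <G> r we get {v}; from <S>->w we get {w}. So FIRST(<S>) = {v, w}.
FIRST(<B>): from <B>->p we get {p}; from <B>->epsilon we get {epsilon}. So FIRST(<B>) = {epsilon, p}.
FIRST(<G>): from <G>->p r we get {p}; from <G>-><S> <G> r <B> we get {v, w}; from <G>->epsilon we get {epsilon}. So FIRST(<G>) = {epsilon, p, v, w}.
FOLLOW(<S>) includes $ since <S> is the start symbol.
FOLLOW(<G>): in <S>->v v <G> r, <G> is followed by r with FIRST {r}; in <G>-><S> <G> r <B>, <G> is followed by r <B> with FIRST {r}. Thus FOLLOW(<G>) = {r}.
For <G> -> p r: FIRST(p r) = {p}, so it goes in M[<G>, t] for t ∈ {p}.
For <G> -> <S> <G> r <B>: FIRST(<S> <G> r <B>) = {v, w}, so it goes in M[<G>, t] for t ∈ {v, w}.
For <G> -> epsilon: FIRST(epsilon) = {epsilon}, so it goes in M[<G>, t] for t ∈ {}; since epsilon ∈ FIRST, also for every t ∈ FOLLOW(<G>) = {r}.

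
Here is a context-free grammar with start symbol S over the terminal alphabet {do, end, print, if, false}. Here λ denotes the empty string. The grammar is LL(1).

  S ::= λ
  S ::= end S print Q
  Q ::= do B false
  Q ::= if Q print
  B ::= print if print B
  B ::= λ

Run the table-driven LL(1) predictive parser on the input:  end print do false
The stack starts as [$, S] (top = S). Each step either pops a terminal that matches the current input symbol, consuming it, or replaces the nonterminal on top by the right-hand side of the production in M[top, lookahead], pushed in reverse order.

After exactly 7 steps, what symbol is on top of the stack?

false

step 1: stack=$ S  input=end print do false $  — expand S ::= end S print Q
step 2: stack=$ Q print S end  input=end print do false $  — match end
step 3: stack=$ Q print S  input=print do false $  — expand S ::= λ
step 4: stack=$ Q print  input=print do false $  — match print
step 5: stack=$ Q  input=do false $  — expand Q ::= do B false
step 6: stack=$ false B do  input=do false $  — match do
step 7: stack=$ false B  input=false $  — expand B ::= λ
Stack after step 7: $ false (top = false).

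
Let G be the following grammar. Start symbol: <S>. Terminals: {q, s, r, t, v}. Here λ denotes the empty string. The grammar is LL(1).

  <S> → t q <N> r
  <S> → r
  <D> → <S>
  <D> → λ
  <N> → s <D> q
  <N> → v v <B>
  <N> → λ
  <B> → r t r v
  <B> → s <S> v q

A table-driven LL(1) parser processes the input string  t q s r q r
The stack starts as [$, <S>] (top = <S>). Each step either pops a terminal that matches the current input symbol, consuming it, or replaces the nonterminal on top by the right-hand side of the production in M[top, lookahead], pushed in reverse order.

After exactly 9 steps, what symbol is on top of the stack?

r

     Stack        Input          Action
  1  $ <S>        t q s r q r $  expand <S> → t q <N> r
  2  $ r <N> q t  t q s r q r $  match t
  3  $ r <N> q    q s r q r $    match q
  4  $ r <N>      s r q r $      expand <N> → s <D> q
  5  $ r q <D> s  s r q r $      match s
  6  $ r q <D>    r q r $        expand <D> → <S>
  7  $ r q <S>    r q r $        expand <S> → r
  8  $ r q r      r q r $        match r
  9  $ r q        q r $          match q
Stack after step 9: $ r (top = r).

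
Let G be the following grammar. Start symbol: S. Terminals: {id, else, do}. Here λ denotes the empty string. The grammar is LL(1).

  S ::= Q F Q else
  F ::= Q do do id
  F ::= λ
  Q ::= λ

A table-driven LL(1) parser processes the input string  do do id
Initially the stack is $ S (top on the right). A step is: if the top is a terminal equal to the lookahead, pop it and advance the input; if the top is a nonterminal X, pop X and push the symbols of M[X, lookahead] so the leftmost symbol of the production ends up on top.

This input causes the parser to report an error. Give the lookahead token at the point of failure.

     Stack                Input       Action
  1  $ S                  do do id $  expand S ::= Q F Q else
  2  $ else Q F Q         do do id $  expand Q ::= λ
  3  $ else Q F           do do id $  expand F ::= Q do do id
  4  $ else Q id do do Q  do do id $  expand Q ::= λ
  5  $ else Q id do do    do do id $  match do
  6  $ else Q id do       do id $     match do
  7  $ else Q id          id $        match id
  8  $ else Q             $           error: M[Q, $] is empty

$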